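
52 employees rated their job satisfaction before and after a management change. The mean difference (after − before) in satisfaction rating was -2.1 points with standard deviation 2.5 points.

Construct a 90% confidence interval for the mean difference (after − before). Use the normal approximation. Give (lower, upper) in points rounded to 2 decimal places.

Paired design: SE = s_d/√n = 2.5/√52 = 0.3467.
z* = 1.645; margin of error = 1.645 × 0.3467 = 0.5703.
-2.1 ± 0.5703 → (-2.67, -1.53).

(-2.67, -1.53)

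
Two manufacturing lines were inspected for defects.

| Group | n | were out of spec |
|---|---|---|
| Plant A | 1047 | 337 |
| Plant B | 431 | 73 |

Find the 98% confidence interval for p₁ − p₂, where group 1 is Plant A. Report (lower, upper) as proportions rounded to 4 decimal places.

(0.0987, 0.2063)

Sample proportions: 337/1047 = 0.3219, 73/431 = 0.1694.
Each SE is √(p̂(1−p̂)/n): √(0.3219·0.6781/1047) = 0.01444 and √(0.1694·0.8306/431) = 0.01807.
SE(p̂₁ − p̂₂) = √(SE₁² + SE₂²) = √(0.0002085136 + 0.0003265249) = 0.02313, since the two samples are independent.
At 98% confidence z* = 2.326; margin = 2.326 × 0.02313 = 0.05380.
The difference is 0.3219 − 0.1694 = 0.1525, so the interval is 0.1525 ± 0.05380 = (0.0987, 0.2063).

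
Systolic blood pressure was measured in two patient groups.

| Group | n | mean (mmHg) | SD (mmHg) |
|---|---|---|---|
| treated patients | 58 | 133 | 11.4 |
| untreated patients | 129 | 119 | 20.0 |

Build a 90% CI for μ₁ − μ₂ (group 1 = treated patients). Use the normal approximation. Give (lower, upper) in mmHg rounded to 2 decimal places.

SE₁ = s₁/√n₁ = 11.4/√58 = 1.4969; SE₂ = 20.0/√129 = 1.7609.
Independent samples, unequal variances: SE_diff = √(SE₁² + SE₂²) = √(2.24070961 + 3.10076881) = 2.3112.
z* = 1.645, so margin of error = 1.645 × 2.3112 = 3.8019.
Difference in means = 133 − 119 = 14.0000.
14.0000 ± 3.8019 → (10.20, 17.80).

(10.20, 17.80)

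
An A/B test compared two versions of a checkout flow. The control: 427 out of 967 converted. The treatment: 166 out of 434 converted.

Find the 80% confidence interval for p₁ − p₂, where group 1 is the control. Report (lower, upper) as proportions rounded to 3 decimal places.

First, p̂₁ = 427/967 = 0.4416; p̂₂ = 166/434 = 0.3825.
The two standard errors are √(0.4416×0.5584/967) = 0.01597 and √(0.3825×0.6175/434) = 0.02333.
Because the samples are independent, SE_diff = √(0.01597² + 0.02333²) = 0.02827.
Using z* = 1.282 for 80%, ME = 1.282 × 0.02827 = 0.03624.
p̂₁ − p̂₂ = 0.0591; interval 0.0591 ± 0.03624 gives (0.023, 0.095).

(0.023, 0.095)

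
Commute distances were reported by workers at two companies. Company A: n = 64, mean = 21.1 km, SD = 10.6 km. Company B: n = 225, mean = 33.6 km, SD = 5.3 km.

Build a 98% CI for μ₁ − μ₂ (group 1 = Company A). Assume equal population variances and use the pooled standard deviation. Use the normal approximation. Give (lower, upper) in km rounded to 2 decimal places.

(-14.75, -10.25)

s_p = √[((n₁−1)s₁² + (n₂−1)s₂²)/(n₁+n₂−2)] = √[(63·10.6² + 224·5.3²)/287] = 6.8256.
SE = 6.8256·√(1/64 + 1/225) = 0.9670.
With z* = 2.326, margin = 2.326 × 0.9670 = 2.2492.
x̄₁ − x̄₂ = 21.1 − 33.6 = -12.5000; interval -12.5000 ± 2.2492 = (-14.75, -10.25).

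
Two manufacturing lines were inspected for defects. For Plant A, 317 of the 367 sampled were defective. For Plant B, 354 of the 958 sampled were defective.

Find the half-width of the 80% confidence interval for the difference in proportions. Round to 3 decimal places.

0.030

p̂₁ = 317/367 = 0.8638 and p̂₂ = 354/958 = 0.3695.
SE₁ = √(p̂₁(1−p̂₁)/n₁) = √(0.8638·0.1362/367) = 0.01790; SE₂ = √(0.3695·0.6305/958) = 0.01559.
Independent samples: SE of the difference = √(SE₁² + SE₂²) = √(0.00032041 + 0.0002430481) = 0.02374.
z* for 80% confidence is 1.282, so the margin of error is 1.282 × 0.02374 = 0.03043.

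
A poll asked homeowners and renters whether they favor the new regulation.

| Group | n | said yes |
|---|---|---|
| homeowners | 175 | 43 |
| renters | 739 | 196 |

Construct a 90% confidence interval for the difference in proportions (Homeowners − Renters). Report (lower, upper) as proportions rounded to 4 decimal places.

(-0.0793, 0.0403)

Sample proportions: 43/175 = 0.2457, 196/739 = 0.2652.
Each SE is √(p̂(1−p̂)/n): √(0.2457·0.7543/175) = 0.03254 and √(0.2652·0.7348/739) = 0.01624.
SE(p̂₁ − p̂₂) = √(SE₁² + SE₂²) = √(0.0010588516 + 0.0002637376) = 0.03637, since the two samples are independent.
At 90% confidence z* = 1.645; margin = 1.645 × 0.03637 = 0.05983.
The difference is 0.2457 − 0.2652 = -0.0195, so the interval is -0.0195 ± 0.05983 = (-0.0793, 0.0403).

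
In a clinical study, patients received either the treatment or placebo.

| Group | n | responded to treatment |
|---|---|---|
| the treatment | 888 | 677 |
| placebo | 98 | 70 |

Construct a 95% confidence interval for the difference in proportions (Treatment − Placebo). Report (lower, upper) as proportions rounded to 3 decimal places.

(-0.046, 0.142)

Sample proportions: 677/888 = 0.7624, 70/98 = 0.7143.
Each SE is √(p̂(1−p̂)/n): √(0.7624·0.2376/888) = 0.01428 and √(0.7143·0.2857/98) = 0.04563.
SE(p̂₁ − p̂₂) = √(SE₁² + SE₂²) = √(0.0002039184 + 0.0020820969) = 0.04781, since the two samples are independent.
At 95% confidence z* = 1.960; margin = 1.960 × 0.04781 = 0.09371.
The difference is 0.7624 − 0.7143 = 0.0481, so the interval is 0.0481 ± 0.09371 = (-0.046, 0.142).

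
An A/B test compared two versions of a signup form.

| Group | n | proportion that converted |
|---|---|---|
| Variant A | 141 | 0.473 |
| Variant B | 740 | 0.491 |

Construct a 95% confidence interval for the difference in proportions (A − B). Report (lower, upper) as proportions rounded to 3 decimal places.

(-0.108, 0.072)

SE₁ = √(p̂₁(1−p̂₁)/n₁) = √(0.4730·0.5270/141) = 0.04205; SE₂ = √(0.4910·0.5090/740) = 0.01838.
Independent samples: SE of the difference = √(SE₁² + SE₂²) = √(0.0017682025 + 0.0003378244) = 0.04589.
z* for 95% confidence is 1.960, so the margin of error is 1.960 × 0.04589 = 0.08994.
Point estimate p̂₁ − p̂₂ = 0.4730 − 0.4910 = -0.0180.
-0.0180 ± 0.08994 → (-0.108, 0.072).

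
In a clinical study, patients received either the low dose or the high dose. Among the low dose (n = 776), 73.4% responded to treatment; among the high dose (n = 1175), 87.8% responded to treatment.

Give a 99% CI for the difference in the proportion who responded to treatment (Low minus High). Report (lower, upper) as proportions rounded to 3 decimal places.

The two standard errors are √(0.7340×0.2660/776) = 0.01586 and √(0.8780×0.1220/1175) = 0.00955.
Because the samples are independent, SE_diff = √(0.01586² + 0.00955²) = 0.01851.
Using z* = 2.576 for 99%, ME = 2.576 × 0.01851 = 0.04768.
p̂₁ − p̂₂ = -0.1440; interval -0.1440 ± 0.04768 gives (-0.192, -0.096).

(-0.192, -0.096)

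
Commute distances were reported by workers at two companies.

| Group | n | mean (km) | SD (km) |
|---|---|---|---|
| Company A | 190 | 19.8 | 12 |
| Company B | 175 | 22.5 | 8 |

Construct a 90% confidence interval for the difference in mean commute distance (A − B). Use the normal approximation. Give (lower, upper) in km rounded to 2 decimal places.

(-4.44, -0.96)

Standard errors of each mean: 12/√190 = 0.8706 and 8/√175 = 0.6047.
SE(x̄₁ − x̄₂) = √(0.8706² + 0.6047²) = 1.0600 for independent samples with unequal variances.
With z* = 1.645, the margin is 1.645 × 1.0600 = 1.7437.
x̄₁ − x̄₂ = 19.8 − 22.5 = -2.7000; the interval is -2.7000 ± 1.7437 = (-4.44, -0.96).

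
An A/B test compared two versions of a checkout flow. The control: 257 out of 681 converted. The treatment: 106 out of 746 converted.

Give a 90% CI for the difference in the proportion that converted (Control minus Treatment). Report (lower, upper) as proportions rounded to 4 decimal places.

First, p̂₁ = 257/681 = 0.3774; p̂₂ = 106/746 = 0.1421.
The two standard errors are √(0.3774×0.6226/681) = 0.01858 and √(0.1421×0.8579/746) = 0.01278.
Because the samples are independent, SE_diff = √(0.01858² + 0.01278²) = 0.02255.
Using z* = 1.645 for 90%, ME = 1.645 × 0.02255 = 0.03709.
p̂₁ − p̂₂ = 0.2353; interval 0.2353 ± 0.03709 gives (0.1982, 0.2724).

(0.1982, 0.2724)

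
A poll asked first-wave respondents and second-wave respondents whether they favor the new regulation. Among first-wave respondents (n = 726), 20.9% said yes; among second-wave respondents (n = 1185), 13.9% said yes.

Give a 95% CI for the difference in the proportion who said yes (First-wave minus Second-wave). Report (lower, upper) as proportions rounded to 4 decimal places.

The two standard errors are √(0.2090×0.7910/726) = 0.01509 and √(0.1390×0.8610/1185) = 0.01005.
Because the samples are independent, SE_diff = √(0.01509² + 0.01005²) = 0.01813.
Using z* = 1.960 for 95%, ME = 1.960 × 0.01813 = 0.03553.
p̂₁ − p̂₂ = 0.0700; interval 0.0700 ± 0.03553 gives (0.0345, 0.1055).

(0.0345, 0.1055)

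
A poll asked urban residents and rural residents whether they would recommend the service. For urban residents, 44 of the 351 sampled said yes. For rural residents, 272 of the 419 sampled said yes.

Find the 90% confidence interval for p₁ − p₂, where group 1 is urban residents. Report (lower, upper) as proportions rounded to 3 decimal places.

(-0.572, -0.476)

Sample proportions: 44/351 = 0.1254, 272/419 = 0.6492.
Each SE is √(p̂(1−p̂)/n): √(0.1254·0.8746/351) = 0.01768 and √(0.6492·0.3508/419) = 0.02331.
SE(p̂₁ − p̂₂) = √(SE₁² + SE₂²) = √(0.0003125824 + 0.0005433561) = 0.02926, since the two samples are independent.
At 90% confidence z* = 1.645; margin = 1.645 × 0.02926 = 0.04813.
The difference is 0.1254 − 0.6492 = -0.5238, so the interval is -0.5238 ± 0.04813 = (-0.572, -0.476).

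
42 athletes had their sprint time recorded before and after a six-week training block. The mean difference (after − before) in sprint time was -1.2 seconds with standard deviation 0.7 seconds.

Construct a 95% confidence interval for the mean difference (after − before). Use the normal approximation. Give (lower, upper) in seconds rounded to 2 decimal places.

This is a matched-pairs design, so SE = s_d/√n = 0.7/√42 = 0.1080.
Margin = 1.960 × 0.1080 = 0.2117; the interval is -1.2 ± 0.2117 = (-1.41, -0.99).

(-1.41, -0.99)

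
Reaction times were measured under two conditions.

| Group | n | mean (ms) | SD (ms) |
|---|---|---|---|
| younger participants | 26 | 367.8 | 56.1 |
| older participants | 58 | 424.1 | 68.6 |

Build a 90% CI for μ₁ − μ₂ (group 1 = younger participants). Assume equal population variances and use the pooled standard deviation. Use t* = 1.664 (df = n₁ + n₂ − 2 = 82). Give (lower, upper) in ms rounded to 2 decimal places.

s_p = √[((n₁−1)s₁² + (n₂−1)s₂²)/(n₁+n₂−2)] = √[(25·56.1² + 57·68.6²)/82] = 65.0441.
SE = 65.0441·√(1/26 + 1/58) = 15.3514.
With t* = 1.664, margin = 1.664 × 15.3514 = 25.5447.
x̄₁ − x̄₂ = 367.8 − 424.1 = -56.3000; interval -56.3000 ± 25.5447 = (-81.84, -30.76).

(-81.84, -30.76)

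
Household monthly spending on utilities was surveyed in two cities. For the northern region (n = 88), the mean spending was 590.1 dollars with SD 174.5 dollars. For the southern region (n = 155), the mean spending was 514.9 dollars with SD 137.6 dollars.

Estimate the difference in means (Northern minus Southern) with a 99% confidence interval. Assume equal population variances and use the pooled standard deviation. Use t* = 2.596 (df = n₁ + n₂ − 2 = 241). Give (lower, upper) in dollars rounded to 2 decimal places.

Pooled variance s_p² = [87·174.5² + 154·137.6²] / (88+155−2) = 23091.1651, so s_p = 151.9578.
SE_diff = s_p·√(1/n₁ + 1/n₂) = 151.9578·√(1/88 + 1/155) = 20.2824.
t* = 2.596; margin = 2.596 × 20.2824 = 52.6531.
Difference = 590.1 − 514.9 = 75.2000.
75.2000 ± 52.6531 → (22.55, 127.85).

(22.55, 127.85)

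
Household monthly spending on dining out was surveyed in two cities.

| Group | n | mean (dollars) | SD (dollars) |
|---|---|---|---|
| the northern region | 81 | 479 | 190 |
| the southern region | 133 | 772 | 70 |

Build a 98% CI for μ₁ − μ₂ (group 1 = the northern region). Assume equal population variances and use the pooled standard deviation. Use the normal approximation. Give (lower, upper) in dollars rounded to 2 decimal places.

Pooled variance s_p² = [80·190² + 132·70²] / (81+133−2) = 16673.5849, so s_p = 129.1262.
SE_diff = s_p·√(1/n₁ + 1/n₂) = 129.1262·√(1/81 + 1/133) = 18.1992.
z* = 2.326; margin = 2.326 × 18.1992 = 42.3313.
Difference = 479 − 772 = -293.0000.
-293.0000 ± 42.3313 → (-335.33, -250.67).

(-335.33, -250.67)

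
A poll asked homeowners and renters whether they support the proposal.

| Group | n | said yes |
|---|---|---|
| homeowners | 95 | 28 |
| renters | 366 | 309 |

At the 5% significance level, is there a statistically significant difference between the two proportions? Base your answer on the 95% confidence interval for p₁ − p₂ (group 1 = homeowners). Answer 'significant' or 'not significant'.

significant

Sample proportions: 28/95 = 0.2947, 309/366 = 0.8443.
Each SE is √(p̂(1−p̂)/n): √(0.2947·0.7053/95) = 0.04678 and √(0.8443·0.1557/366) = 0.01895.
SE(p̂₁ − p̂₂) = √(SE₁² + SE₂²) = √(0.0021883684 + 0.0003591025) = 0.05047, since the two samples are independent.
At 95% confidence z* = 1.960; margin = 1.960 × 0.05047 = 0.09892.
The difference is 0.2947 − 0.8443 = -0.5496, so the interval is -0.5496 ± 0.09892 = (-0.64852, -0.45068).
The interval (-0.64852, -0.45068) does not contain 0, so the difference is significant.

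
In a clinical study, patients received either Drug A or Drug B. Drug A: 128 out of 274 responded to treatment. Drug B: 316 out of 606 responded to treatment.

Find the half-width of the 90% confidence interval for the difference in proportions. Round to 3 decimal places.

Sample proportions: 128/274 = 0.4672, 316/606 = 0.5215.
Each SE is √(p̂(1−p̂)/n): √(0.4672·0.5328/274) = 0.03014 and √(0.5215·0.4785/606) = 0.02029.
SE(p̂₁ − p̂₂) = √(SE₁² + SE₂²) = √(0.0009084196 + 0.0004116841) = 0.03633, since the two samples are independent.
At 90% confidence z* = 1.645; margin = 1.645 × 0.03633 = 0.05976.

0.060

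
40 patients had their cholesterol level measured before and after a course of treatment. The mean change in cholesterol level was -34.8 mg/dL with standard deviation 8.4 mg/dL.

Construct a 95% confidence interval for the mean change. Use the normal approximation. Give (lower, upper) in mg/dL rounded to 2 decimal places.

(-37.40, -32.20)

Paired design: SE = s_d/√n = 8.4/√40 = 1.3282.
z* = 1.960; margin of error = 1.960 × 1.3282 = 2.6033.
-34.8 ± 2.6033 → (-37.40, -32.20).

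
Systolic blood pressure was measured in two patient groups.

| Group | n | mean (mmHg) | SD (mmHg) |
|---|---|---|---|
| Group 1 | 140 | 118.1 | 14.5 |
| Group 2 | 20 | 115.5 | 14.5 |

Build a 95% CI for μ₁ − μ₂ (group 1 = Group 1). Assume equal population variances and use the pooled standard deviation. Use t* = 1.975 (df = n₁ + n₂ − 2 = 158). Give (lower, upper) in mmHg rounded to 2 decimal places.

s_p = √[((n₁−1)s₁² + (n₂−1)s₂²)/(n₁+n₂−2)] = √[(139·14.5² + 19·14.5²)/158] = 14.5000.
SE = 14.5000·√(1/140 + 1/20) = 3.4662.
With t* = 1.975, margin = 1.975 × 3.4662 = 6.8457.
x̄₁ − x̄₂ = 118.1 − 115.5 = 2.6000; interval 2.6000 ± 6.8457 = (-4.25, 9.45).

(-4.25, 9.45)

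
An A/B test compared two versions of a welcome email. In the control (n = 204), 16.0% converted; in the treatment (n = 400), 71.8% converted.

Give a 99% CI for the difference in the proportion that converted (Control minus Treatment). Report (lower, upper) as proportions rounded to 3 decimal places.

(-0.646, -0.470)

SE₁ = √(p̂₁(1−p̂₁)/n₁) = √(0.1600·0.8400/204) = 0.02567; SE₂ = √(0.7180·0.2820/400) = 0.02250.
Independent samples: SE of the difference = √(SE₁² + SE₂²) = √(0.0006589489 + 0.00050625) = 0.03414.
z* for 99% confidence is 2.576, so the margin of error is 2.576 × 0.03414 = 0.08794.
Point estimate p̂₁ − p̂₂ = 0.1600 − 0.7180 = -0.5580.
-0.5580 ± 0.08794 → (-0.646, -0.470).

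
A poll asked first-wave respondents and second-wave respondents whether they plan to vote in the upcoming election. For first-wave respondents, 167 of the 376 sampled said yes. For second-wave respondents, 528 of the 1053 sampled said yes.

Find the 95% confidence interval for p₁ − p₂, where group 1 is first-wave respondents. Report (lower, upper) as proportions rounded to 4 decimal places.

Sample proportions: 167/376 = 0.4441, 528/1053 = 0.5014.
Each SE is √(p̂(1−p̂)/n): √(0.4441·0.5559/376) = 0.02562 and √(0.5014·0.4986/1053) = 0.01541.
SE(p̂₁ − p̂₂) = √(SE₁² + SE₂²) = √(0.0006563844 + 0.0002374681) = 0.02990, since the two samples are independent.
At 95% confidence z* = 1.960; margin = 1.960 × 0.02990 = 0.05860.
The difference is 0.4441 − 0.5014 = -0.0573, so the interval is -0.0573 ± 0.05860 = (-0.1159, 0.0013).

(-0.1159, 0.0013)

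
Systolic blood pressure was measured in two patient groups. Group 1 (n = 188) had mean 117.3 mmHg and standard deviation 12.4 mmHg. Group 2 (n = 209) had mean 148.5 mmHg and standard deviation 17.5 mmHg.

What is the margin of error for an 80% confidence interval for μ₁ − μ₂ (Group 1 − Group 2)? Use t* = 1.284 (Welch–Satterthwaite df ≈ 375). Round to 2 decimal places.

SE₁ = s₁/√n₁ = 12.4/√188 = 0.9044; SE₂ = 17.5/√209 = 1.2105.
Independent samples, unequal variances: SE_diff = √(SE₁² + SE₂²) = √(0.81793936 + 1.46531025) = 1.5110.
t* = 1.284, so margin of error = 1.284 × 1.5110 = 1.9401.

1.94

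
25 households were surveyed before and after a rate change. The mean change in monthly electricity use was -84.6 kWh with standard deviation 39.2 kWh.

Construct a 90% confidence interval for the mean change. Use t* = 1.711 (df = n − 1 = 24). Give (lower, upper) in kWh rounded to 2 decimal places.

(-98.01, -71.19)

Paired design: SE = s_d/√n = 39.2/√25 = 7.8400.
t* = 1.711; margin of error = 1.711 × 7.8400 = 13.4142.
-84.6 ± 13.4142 → (-98.01, -71.19).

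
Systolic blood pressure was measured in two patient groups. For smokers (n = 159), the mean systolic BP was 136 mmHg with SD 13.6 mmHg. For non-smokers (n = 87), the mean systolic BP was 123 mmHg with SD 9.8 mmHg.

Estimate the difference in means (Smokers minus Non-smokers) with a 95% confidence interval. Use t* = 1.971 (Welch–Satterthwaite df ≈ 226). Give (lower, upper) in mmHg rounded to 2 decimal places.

(10.03, 15.97)

SE₁ = s₁/√n₁ = 13.6/√159 = 1.0786; SE₂ = 9.8/√87 = 1.0507.
Independent samples, unequal variances: SE_diff = √(SE₁² + SE₂²) = √(1.16337796 + 1.10397049) = 1.5058.
t* = 1.971, so margin of error = 1.971 × 1.5058 = 2.9679.
Difference in means = 136 − 123 = 13.0000.
13.0000 ± 2.9679 → (10.03, 15.97).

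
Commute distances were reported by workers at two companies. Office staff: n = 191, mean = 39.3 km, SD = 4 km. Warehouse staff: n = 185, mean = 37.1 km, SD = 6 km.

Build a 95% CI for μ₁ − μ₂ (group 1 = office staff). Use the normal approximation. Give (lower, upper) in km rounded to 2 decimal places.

(1.17, 3.23)

SE₁ = s₁/√n₁ = 4/√191 = 0.2894; SE₂ = 6/√185 = 0.4411.
Independent samples, unequal variances: SE_diff = √(SE₁² + SE₂²) = √(0.08375236 + 0.19456921) = 0.5276.
z* = 1.960, so margin of error = 1.960 × 0.5276 = 1.0341.
Difference in means = 39.3 − 37.1 = 2.2000.
2.2000 ± 1.0341 → (1.17, 3.23).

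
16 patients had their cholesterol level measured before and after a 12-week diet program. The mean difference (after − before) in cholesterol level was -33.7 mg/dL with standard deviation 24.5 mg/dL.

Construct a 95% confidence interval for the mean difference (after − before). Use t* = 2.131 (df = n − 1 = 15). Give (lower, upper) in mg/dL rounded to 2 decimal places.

(-46.75, -20.65)

Paired design: SE = s_d/√n = 24.5/√16 = 6.1250.
t* = 2.131; margin of error = 2.131 × 6.1250 = 13.0524.
-33.7 ± 13.0524 → (-46.75, -20.65).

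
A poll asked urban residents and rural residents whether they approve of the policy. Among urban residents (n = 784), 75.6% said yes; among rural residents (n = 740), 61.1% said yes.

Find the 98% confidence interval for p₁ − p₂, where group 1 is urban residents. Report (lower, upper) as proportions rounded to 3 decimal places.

(0.090, 0.200)

Each SE is √(p̂(1−p̂)/n): √(0.7560·0.2440/784) = 0.01534 and √(0.6110·0.3890/740) = 0.01792.
SE(p̂₁ − p̂₂) = √(SE₁² + SE₂²) = √(0.0002353156 + 0.0003211264) = 0.02359, since the two samples are independent.
At 98% confidence z* = 2.326; margin = 2.326 × 0.02359 = 0.05487.
The difference is 0.7560 − 0.6110 = 0.1450, so the interval is 0.1450 ± 0.05487 = (0.090, 0.200).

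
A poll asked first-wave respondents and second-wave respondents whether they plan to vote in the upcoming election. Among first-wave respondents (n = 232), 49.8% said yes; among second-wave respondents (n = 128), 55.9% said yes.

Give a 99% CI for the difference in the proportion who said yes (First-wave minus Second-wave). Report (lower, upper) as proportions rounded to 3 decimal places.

(-0.202, 0.080)

Each SE is √(p̂(1−p̂)/n): √(0.4980·0.5020/232) = 0.03283 and √(0.5590·0.4410/128) = 0.04389.
SE(p̂₁ − p̂₂) = √(SE₁² + SE₂²) = √(0.0010778089 + 0.0019263321) = 0.05481, since the two samples are independent.
At 99% confidence z* = 2.576; margin = 2.576 × 0.05481 = 0.14119.
The difference is 0.4980 − 0.5590 = -0.0610, so the interval is -0.0610 ± 0.14119 = (-0.202, 0.080).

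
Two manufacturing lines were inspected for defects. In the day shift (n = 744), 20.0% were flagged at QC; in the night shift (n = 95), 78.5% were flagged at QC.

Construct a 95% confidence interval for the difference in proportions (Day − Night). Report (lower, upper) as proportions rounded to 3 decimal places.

The two standard errors are √(0.2000×0.8000/744) = 0.01466 and √(0.7850×0.2150/95) = 0.04215.
Because the samples are independent, SE_diff = √(0.01466² + 0.04215²) = 0.04463.
Using z* = 1.960 for 95%, ME = 1.960 × 0.04463 = 0.08747.
p̂₁ − p̂₂ = -0.5850; interval -0.5850 ± 0.08747 gives (-0.672, -0.498).

(-0.672, -0.498)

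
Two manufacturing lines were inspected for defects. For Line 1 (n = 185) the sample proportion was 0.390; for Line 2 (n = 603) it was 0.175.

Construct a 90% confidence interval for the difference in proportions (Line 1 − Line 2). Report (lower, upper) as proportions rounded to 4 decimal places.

SE₁ = √(p̂₁(1−p̂₁)/n₁) = √(0.3900·0.6100/185) = 0.03586; SE₂ = √(0.1750·0.8250/603) = 0.01547.
Independent samples: SE of the difference = √(SE₁² + SE₂²) = √(0.0012859396 + 0.0002393209) = 0.03905.
z* for 90% confidence is 1.645, so the margin of error is 1.645 × 0.03905 = 0.06424.
Point estimate p̂₁ − p̂₂ = 0.3900 − 0.1750 = 0.2150.
0.2150 ± 0.06424 → (0.1508, 0.2792).

(0.1508, 0.2792)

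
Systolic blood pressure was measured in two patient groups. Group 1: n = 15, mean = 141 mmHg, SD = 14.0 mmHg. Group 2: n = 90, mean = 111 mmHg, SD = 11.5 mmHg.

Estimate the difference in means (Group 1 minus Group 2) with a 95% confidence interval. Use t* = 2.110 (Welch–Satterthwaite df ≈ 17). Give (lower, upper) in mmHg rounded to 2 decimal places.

(21.96, 38.04)

Standard errors of each mean: 14.0/√15 = 3.6148 and 11.5/√90 = 1.2122.
SE(x̄₁ − x̄₂) = √(3.6148² + 1.2122²) = 3.8126 for independent samples with unequal variances.
With t* = 2.110, the margin is 2.110 × 3.8126 = 8.0446.
x̄₁ − x̄₂ = 141 − 111 = 30.0000; the interval is 30.0000 ± 8.0446 = (21.96, 38.04).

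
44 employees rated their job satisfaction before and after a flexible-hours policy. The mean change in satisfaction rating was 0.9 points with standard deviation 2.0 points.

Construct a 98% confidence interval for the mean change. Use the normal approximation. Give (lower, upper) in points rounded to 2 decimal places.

(0.20, 1.60)

Paired design: SE = s_d/√n = 2.0/√44 = 0.3015.
z* = 2.326; margin of error = 2.326 × 0.3015 = 0.7013.
0.9 ± 0.7013 → (0.20, 1.60).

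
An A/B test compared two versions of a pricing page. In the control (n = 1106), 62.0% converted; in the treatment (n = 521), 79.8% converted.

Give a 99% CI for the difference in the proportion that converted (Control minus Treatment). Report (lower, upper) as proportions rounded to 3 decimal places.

The two standard errors are √(0.6200×0.3800/1106) = 0.01460 and √(0.7980×0.2020/521) = 0.01759.
Because the samples are independent, SE_diff = √(0.01460² + 0.01759²) = 0.02286.
Using z* = 2.576 for 99%, ME = 2.576 × 0.02286 = 0.05889.
p̂₁ − p̂₂ = -0.1780; interval -0.1780 ± 0.05889 gives (-0.237, -0.119).

(-0.237, -0.119)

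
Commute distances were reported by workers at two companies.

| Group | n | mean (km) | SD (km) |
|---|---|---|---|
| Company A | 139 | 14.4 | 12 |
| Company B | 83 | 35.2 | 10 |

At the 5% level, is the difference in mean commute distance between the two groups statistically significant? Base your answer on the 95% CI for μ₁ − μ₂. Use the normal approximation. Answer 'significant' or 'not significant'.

Per-group SEs: s₁/√n₁ = 12/√139 = 1.0178, s₂/√n₂ = 10/√83 = 1.0976.
Unpooled SE of the difference: √(1.03591684 + 1.20472576) = 1.4969.
Margin of error = z* · SE = 1.960 × 1.4969 = 2.9339.
x̄₁ − x̄₂ = 14.4 − 35.2 = -20.8000.
CI: -20.8000 ± 2.9339 = (-23.7339, -17.8661).
The interval (-23.7339, -17.8661) does not contain 0, so the difference is significant.

significant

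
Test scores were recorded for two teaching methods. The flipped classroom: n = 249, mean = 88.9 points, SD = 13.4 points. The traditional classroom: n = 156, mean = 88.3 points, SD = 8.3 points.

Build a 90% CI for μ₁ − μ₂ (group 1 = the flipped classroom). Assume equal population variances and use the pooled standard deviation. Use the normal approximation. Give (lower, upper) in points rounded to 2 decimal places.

s_p = √[((n₁−1)s₁² + (n₂−1)s₂²)/(n₁+n₂−2)] = √[(248·13.4² + 155·8.3²)/403] = 11.7045.
SE = 11.7045·√(1/249 + 1/156) = 1.1951.
With z* = 1.645, margin = 1.645 × 1.1951 = 1.9659.
x̄₁ − x̄₂ = 88.9 − 88.3 = 0.6000; interval 0.6000 ± 1.9659 = (-1.37, 2.57).

(-1.37, 2.57)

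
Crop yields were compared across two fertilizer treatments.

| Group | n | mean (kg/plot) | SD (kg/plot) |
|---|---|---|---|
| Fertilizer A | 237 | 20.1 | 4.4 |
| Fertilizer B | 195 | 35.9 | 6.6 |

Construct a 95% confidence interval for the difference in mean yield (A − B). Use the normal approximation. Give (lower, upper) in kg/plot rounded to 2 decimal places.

SE₁ = s₁/√n₁ = 4.4/√237 = 0.2858; SE₂ = 6.6/√195 = 0.4726.
Independent samples, unequal variances: SE_diff = √(SE₁² + SE₂²) = √(0.08168164 + 0.22335076) = 0.5523.
z* = 1.960, so margin of error = 1.960 × 0.5523 = 1.0825.
Difference in means = 20.1 − 35.9 = -15.8000.
-15.8000 ± 1.0825 → (-16.88, -14.72).

(-16.88, -14.72)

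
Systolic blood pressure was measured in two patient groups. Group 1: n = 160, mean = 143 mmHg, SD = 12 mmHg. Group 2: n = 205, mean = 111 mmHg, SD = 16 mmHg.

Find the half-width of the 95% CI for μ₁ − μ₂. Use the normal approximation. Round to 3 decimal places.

Standard errors of each mean: 12/√160 = 0.9487 and 16/√205 = 1.1175.
SE(x̄₁ − x̄₂) = √(0.9487² + 1.1175²) = 1.4659 for independent samples with unequal variances.
With z* = 1.960, the margin is 1.960 × 1.4659 = 2.8732.

2.873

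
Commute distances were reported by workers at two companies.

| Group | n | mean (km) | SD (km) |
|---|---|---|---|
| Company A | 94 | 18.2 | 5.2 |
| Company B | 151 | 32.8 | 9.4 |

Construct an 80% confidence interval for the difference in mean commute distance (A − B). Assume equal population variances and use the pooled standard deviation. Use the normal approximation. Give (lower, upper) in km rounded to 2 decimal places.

(-15.96, -13.24)

Pooled variance s_p² = [93·5.2² + 150·9.4²] / (94+151−2) = 64.8919, so s_p = 8.0556.
SE_diff = s_p·√(1/n₁ + 1/n₂) = 8.0556·√(1/94 + 1/151) = 1.0583.
z* = 1.282; margin = 1.282 × 1.0583 = 1.3567.
Difference = 18.2 − 32.8 = -14.6000.
-14.6000 ± 1.3567 → (-15.96, -13.24).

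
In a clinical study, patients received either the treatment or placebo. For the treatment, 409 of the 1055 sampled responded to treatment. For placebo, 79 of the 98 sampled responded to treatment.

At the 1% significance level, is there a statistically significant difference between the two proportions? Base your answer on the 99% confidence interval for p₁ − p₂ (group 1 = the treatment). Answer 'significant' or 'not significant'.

p̂₁ = 409/1055 = 0.3877 and p̂₂ = 79/98 = 0.8061.
SE₁ = √(p̂₁(1−p̂₁)/n₁) = √(0.3877·0.6123/1055) = 0.01500; SE₂ = √(0.8061·0.1939/98) = 0.03994.
Independent samples: SE of the difference = √(SE₁² + SE₂²) = √(0.000225 + 0.0015952036) = 0.04266.
z* for 99% confidence is 2.576, so the margin of error is 2.576 × 0.04266 = 0.10989.
Point estimate p̂₁ − p̂₂ = 0.3877 − 0.8061 = -0.4184.
-0.4184 ± 0.10989 → (-0.52829, -0.30851).
The interval (-0.52829, -0.30851) does not contain 0, so the difference is significant.

significant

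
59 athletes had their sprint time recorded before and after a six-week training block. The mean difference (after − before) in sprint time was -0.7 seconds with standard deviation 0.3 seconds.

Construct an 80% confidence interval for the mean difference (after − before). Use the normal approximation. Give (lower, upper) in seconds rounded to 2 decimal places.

This is a matched-pairs design, so SE = s_d/√n = 0.3/√59 = 0.0391.
Margin = 1.282 × 0.0391 = 0.0501; the interval is -0.7 ± 0.0501 = (-0.75, -0.65).

(-0.75, -0.65)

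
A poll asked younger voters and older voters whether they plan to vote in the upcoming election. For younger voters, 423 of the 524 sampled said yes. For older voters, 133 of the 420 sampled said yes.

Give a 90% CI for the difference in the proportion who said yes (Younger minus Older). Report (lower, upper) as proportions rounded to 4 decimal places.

(0.4437, 0.5375)

Sample proportions: 423/524 = 0.8073, 133/420 = 0.3167.
Each SE is √(p̂(1−p̂)/n): √(0.8073·0.1927/524) = 0.01723 and √(0.3167·0.6833/420) = 0.02270.
SE(p̂₁ − p̂₂) = √(SE₁² + SE₂²) = √(0.0002968729 + 0.00051529) = 0.02850, since the two samples are independent.
At 90% confidence z* = 1.645; margin = 1.645 × 0.02850 = 0.04688.
The difference is 0.8073 − 0.3167 = 0.4906, so the interval is 0.4906 ± 0.04688 = (0.4437, 0.5375).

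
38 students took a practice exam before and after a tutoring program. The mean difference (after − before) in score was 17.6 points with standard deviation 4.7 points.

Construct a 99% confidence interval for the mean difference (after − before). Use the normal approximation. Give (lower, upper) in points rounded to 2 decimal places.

(15.64, 19.56)

Paired design: SE = s_d/√n = 4.7/√38 = 0.7624.
z* = 2.576; margin of error = 2.576 × 0.7624 = 1.9639.
17.6 ± 1.9639 → (15.64, 19.56).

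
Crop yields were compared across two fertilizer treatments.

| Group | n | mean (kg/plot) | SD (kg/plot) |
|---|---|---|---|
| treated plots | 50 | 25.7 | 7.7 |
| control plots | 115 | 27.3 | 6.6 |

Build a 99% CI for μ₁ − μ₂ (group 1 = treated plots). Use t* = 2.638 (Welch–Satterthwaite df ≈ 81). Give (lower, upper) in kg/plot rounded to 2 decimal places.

Per-group SEs: s₁/√n₁ = 7.7/√50 = 1.0889, s₂/√n₂ = 6.6/√115 = 0.6155.
Unpooled SE of the difference: √(1.18570321 + 0.37884025) = 1.2508.
Margin of error = t* · SE = 2.638 × 1.2508 = 3.2996.
x̄₁ − x̄₂ = 25.7 − 27.3 = -1.6000.
CI: -1.6000 ± 3.2996 = (-4.90, 1.70).

(-4.90, 1.70)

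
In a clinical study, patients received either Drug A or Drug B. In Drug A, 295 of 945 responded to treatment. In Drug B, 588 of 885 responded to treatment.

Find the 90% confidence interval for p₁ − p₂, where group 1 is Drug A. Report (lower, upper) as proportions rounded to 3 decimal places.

(-0.388, -0.316)

p̂₁ = 295/945 = 0.3122 and p̂₂ = 588/885 = 0.6644.
SE₁ = √(p̂₁(1−p̂₁)/n₁) = √(0.3122·0.6878/945) = 0.01507; SE₂ = √(0.6644·0.3356/885) = 0.01587.
Independent samples: SE of the difference = √(SE₁² + SE₂²) = √(0.0002271049 + 0.0002518569) = 0.02189.
z* for 90% confidence is 1.645, so the margin of error is 1.645 × 0.02189 = 0.03601.
Point estimate p̂₁ − p̂₂ = 0.3122 − 0.6644 = -0.3522.
-0.3522 ± 0.03601 → (-0.388, -0.316).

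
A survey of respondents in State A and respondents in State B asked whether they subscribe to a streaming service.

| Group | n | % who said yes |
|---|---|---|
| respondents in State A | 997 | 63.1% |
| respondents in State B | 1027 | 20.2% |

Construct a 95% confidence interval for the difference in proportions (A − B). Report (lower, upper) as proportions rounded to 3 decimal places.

SE₁ = √(p̂₁(1−p̂₁)/n₁) = √(0.6310·0.3690/997) = 0.01528; SE₂ = √(0.2020·0.7980/1027) = 0.01253.
Independent samples: SE of the difference = √(SE₁² + SE₂²) = √(0.0002334784 + 0.0001570009) = 0.01976.
z* for 95% confidence is 1.960, so the margin of error is 1.960 × 0.01976 = 0.03873.
Point estimate p̂₁ − p̂₂ = 0.6310 − 0.2020 = 0.4290.
0.4290 ± 0.03873 → (0.390, 0.468).

(0.390, 0.468)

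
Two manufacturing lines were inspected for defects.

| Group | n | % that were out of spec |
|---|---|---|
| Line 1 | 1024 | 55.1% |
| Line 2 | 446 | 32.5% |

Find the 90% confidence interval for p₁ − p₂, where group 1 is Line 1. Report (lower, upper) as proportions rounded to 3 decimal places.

Each SE is √(p̂(1−p̂)/n): √(0.5510·0.4490/1024) = 0.01554 and √(0.3250·0.6750/446) = 0.02218.
SE(p̂₁ − p̂₂) = √(SE₁² + SE₂²) = √(0.0002414916 + 0.0004919524) = 0.02708, since the two samples are independent.
At 90% confidence z* = 1.645; margin = 1.645 × 0.02708 = 0.04455.
The difference is 0.5510 − 0.3250 = 0.2260, so the interval is 0.2260 ± 0.04455 = (0.181, 0.271).

(0.181, 0.271)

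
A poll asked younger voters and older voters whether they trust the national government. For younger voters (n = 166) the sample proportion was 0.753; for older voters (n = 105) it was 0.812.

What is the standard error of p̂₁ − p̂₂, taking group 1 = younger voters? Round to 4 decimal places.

0.0507

The two standard errors are √(0.7530×0.2470/166) = 0.03347 and √(0.8120×0.1880/105) = 0.03813.
Because the samples are independent, SE_diff = √(0.03347² + 0.03813²) = 0.05074.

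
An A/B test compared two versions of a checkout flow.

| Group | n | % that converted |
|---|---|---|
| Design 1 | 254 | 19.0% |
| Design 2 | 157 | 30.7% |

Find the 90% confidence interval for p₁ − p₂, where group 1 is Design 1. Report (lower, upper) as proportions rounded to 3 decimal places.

(-0.190, -0.044)

SE₁ = √(p̂₁(1−p̂₁)/n₁) = √(0.1900·0.8100/254) = 0.02462; SE₂ = √(0.3070·0.6930/157) = 0.03681.
Independent samples: SE of the difference = √(SE₁² + SE₂²) = √(0.0006061444 + 0.0013549761) = 0.04428.
z* for 90% confidence is 1.645, so the margin of error is 1.645 × 0.04428 = 0.07284.
Point estimate p̂₁ − p̂₂ = 0.1900 − 0.3070 = -0.1170.
-0.1170 ± 0.07284 → (-0.190, -0.044).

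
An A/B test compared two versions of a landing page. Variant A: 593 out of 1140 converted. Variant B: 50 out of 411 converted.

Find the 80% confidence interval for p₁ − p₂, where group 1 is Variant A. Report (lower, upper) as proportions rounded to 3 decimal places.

(0.370, 0.427)

p̂₁ = 593/1140 = 0.5202 and p̂₂ = 50/411 = 0.1217.
SE₁ = √(p̂₁(1−p̂₁)/n₁) = √(0.5202·0.4798/1140) = 0.01480; SE₂ = √(0.1217·0.8783/411) = 0.01613.
Independent samples: SE of the difference = √(SE₁² + SE₂²) = √(0.00021904 + 0.0002601769) = 0.02189.
z* for 80% confidence is 1.282, so the margin of error is 1.282 × 0.02189 = 0.02806.
Point estimate p̂₁ − p̂₂ = 0.5202 − 0.1217 = 0.3985.
0.3985 ± 0.02806 → (0.370, 0.427).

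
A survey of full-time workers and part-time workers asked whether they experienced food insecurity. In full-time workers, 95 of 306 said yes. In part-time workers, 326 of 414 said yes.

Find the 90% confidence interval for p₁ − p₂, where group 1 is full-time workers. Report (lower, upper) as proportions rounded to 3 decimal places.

(-0.532, -0.422)

p̂₁ = 95/306 = 0.3105 and p̂₂ = 326/414 = 0.7874.
SE₁ = √(p̂₁(1−p̂₁)/n₁) = √(0.3105·0.6895/306) = 0.02645; SE₂ = √(0.7874·0.2126/414) = 0.02011.
Independent samples: SE of the difference = √(SE₁² + SE₂²) = √(0.0006996025 + 0.0004044121) = 0.03323.
z* for 90% confidence is 1.645, so the margin of error is 1.645 × 0.03323 = 0.05466.
Point estimate p̂₁ − p̂₂ = 0.3105 − 0.7874 = -0.4769.
-0.4769 ± 0.05466 → (-0.532, -0.422).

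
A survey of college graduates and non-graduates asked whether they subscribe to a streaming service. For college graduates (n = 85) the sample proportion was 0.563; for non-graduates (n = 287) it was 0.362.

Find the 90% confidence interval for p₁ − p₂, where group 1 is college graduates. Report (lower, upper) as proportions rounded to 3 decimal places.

Each SE is √(p̂(1−p̂)/n): √(0.5630·0.4370/85) = 0.05380 and √(0.3620·0.6380/287) = 0.02837.
SE(p̂₁ − p̂₂) = √(SE₁² + SE₂²) = √(0.00289444 + 0.0008048569) = 0.06082, since the two samples are independent.
At 90% confidence z* = 1.645; margin = 1.645 × 0.06082 = 0.10005.
The difference is 0.5630 − 0.3620 = 0.2010, so the interval is 0.2010 ± 0.10005 = (0.101, 0.301).

(0.101, 0.301)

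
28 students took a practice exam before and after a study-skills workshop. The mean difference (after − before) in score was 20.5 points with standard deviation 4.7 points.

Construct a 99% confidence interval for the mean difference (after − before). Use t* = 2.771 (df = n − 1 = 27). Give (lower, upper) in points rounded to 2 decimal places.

This is a matched-pairs design, so SE = s_d/√n = 4.7/√28 = 0.8882.
Margin = 2.771 × 0.8882 = 2.4612; the interval is 20.5 ± 2.4612 = (18.04, 22.96).

(18.04, 22.96)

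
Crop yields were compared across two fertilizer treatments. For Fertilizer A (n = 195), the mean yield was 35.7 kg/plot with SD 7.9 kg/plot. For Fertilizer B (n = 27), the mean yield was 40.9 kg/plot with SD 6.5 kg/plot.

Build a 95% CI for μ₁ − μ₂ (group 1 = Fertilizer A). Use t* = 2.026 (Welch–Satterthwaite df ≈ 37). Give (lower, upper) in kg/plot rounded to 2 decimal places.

SE₁ = s₁/√n₁ = 7.9/√195 = 0.5657; SE₂ = 6.5/√27 = 1.2509.
Independent samples, unequal variances: SE_diff = √(SE₁² + SE₂²) = √(0.32001649 + 1.56475081) = 1.3729.
t* = 2.026, so margin of error = 2.026 × 1.3729 = 2.7815.
Difference in means = 35.7 − 40.9 = -5.2000.
-5.2000 ± 2.7815 → (-7.98, -2.42).

(-7.98, -2.42)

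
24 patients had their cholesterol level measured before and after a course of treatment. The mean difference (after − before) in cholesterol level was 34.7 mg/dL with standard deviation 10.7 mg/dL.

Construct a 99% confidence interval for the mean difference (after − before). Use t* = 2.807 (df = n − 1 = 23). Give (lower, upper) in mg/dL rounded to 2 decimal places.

(28.57, 40.83)

Paired design: SE = s_d/√n = 10.7/√24 = 2.1841.
t* = 2.807; margin of error = 2.807 × 2.1841 = 6.1308.
34.7 ± 6.1308 → (28.57, 40.83).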